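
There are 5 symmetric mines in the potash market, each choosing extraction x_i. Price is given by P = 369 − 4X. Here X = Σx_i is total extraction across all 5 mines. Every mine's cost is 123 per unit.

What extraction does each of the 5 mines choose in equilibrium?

10.25

A representative mine's profit is π_i = x_i(369 − 4X) − 123x_i, with X = x_i + Σ_{j≠i} x_j.
First-order condition: 246 − 8x_i − 4Σ_{j≠i} x_j = 0.
Imposing symmetry (x_j = x for all j) turns Σ_{j≠i} x_j into 4x, so 246 = 24x and x = 10.25.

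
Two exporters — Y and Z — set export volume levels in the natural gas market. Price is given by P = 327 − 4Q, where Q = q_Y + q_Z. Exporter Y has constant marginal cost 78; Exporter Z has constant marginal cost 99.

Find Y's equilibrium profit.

Exporter Y's profit: π = q_Y(327 − 4(q_Y + q_Z)) − 78q_Y.
∂π/∂q_Y = 249 − 8q_Y − 4q_Z = 0, so q_Y = 31.125 − 0.5q_Z.
By the same steps for Z: q_Z = 28.5 − 0.5q_Y.
Substituting the second reaction function into the first: q_Y = 31.125 − 0.5(28.5 − 0.5q_Y), which gives 0.75q_Y = 16.875 ⇒ q_Y = 22.5.
Then q_Z = 28.5 − 0.5·22.5 = 17.25.
Price P = 327 − 4·39.75 = 168.
Y's profit: (168 − 78)·22.5 = 2025.

2025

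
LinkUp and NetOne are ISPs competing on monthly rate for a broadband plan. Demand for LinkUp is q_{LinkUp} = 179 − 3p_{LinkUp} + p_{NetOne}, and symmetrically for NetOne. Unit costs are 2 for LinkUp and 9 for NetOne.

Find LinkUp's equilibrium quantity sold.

LinkUp's profit: π = (p_{LinkUp} − 2)(179 − 3p_{LinkUp} + p_{NetOne}).
∂π/∂p_{LinkUp} = 185 − 6p_{LinkUp} + p_{NetOne} = 0 ⇒ p_{LinkUp} = 185/6 + (1/6)p_{NetOne}.
Similarly p_{NetOne} = 103/3 + (1/6)p_{LinkUp}.
Solving the two reaction functions simultaneously: (1 − (1/6)(1/6))p_{LinkUp} = 185/6 + (1/6)·(103/3), so (35/36)p_{LinkUp} = 329/9 and p_{LinkUp} = 37.6.
Then p_{NetOne} = 103/3 + (1/6)·37.6 = 40.6.
q_{LinkUp} = 179 − 3·37.6 + 40.6 = 106.8.

106.8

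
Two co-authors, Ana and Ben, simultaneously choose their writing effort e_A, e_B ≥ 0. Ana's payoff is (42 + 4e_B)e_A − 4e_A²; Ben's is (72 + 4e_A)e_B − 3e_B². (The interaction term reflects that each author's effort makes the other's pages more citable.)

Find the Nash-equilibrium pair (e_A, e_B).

16.875, 23.25

Expanding Ana's payoff: 42e_A + 4e_Be_A − 4e_A².
∂π/∂e_A = 42 + 4e_B − 8e_A = 0, so e_A = 5.25 + 0.5e_B.
Likewise for Ben: e_B = 12 + (2/3)e_A.
Plugging e_B into Ana's best response: e_A = 5.25 + 0.5(12 + (2/3)e_A) ⇒ (2/3)e_A = 11.25, so e_A = 16.875.
Then e_B = 12 + (2/3)·16.875 = 23.25.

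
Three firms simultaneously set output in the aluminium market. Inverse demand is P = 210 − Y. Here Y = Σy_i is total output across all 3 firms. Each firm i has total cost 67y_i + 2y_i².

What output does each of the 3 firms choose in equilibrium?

A representative firm's profit is π_i = y_i(210 − Y) − 67y_i − 2y_i², with Y = y_i + Σ_{j≠i} y_j.
First-order condition: 143 − 6y_i − Σ_{j≠i} y_j = 0.
In a symmetric equilibrium every firm chooses the same y, so Σ_{j≠i} y_j = 2y. The condition becomes 143 − 8y = 0, giving y = 143/8 = 17.875.

17.875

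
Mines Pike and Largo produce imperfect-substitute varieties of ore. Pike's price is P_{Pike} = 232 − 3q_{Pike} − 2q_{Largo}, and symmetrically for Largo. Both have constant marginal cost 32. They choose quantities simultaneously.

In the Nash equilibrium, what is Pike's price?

Mine Pike's profit: π = q_{Pike}(232 − 3q_{Pike} − 2q_{Largo}) − 32q_{Pike}.
∂π/∂q_{Pike} = 200 − 6q_{Pike} − 2q_{Largo} = 0 ⇒ q_{Pike} = 100/3 − (1/3)q_{Largo}.
By symmetry q_{Largo} = q_{Pike}; substituting into the reaction function, (4/3)q_{Pike} = 100/3 and q_{Pike} = 25.
P_{Pike} = 232 − 3·25 − 2·25 = 107.

107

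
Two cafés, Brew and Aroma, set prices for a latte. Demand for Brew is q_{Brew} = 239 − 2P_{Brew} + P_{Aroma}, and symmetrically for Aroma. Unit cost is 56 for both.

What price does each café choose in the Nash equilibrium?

117

Brew's profit: π = (P_{Brew} − 56)(239 − 2P_{Brew} + P_{Aroma}).
∂π/∂P_{Brew} = 351 − 4P_{Brew} + P_{Aroma} = 0 ⇒ P_{Brew} = 87.75 + 0.25P_{Aroma}.
The game is symmetric, so in equilibrium P_{Aroma} = P_{Brew}: the reaction function gives 0.75P_{Brew} = 87.75, hence P_{Brew} = 117.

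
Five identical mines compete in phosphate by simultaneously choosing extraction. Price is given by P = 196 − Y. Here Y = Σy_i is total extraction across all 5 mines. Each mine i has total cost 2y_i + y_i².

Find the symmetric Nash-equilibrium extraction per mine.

24.25

A representative mine's profit is π_i = y_i(196 − Y) − 2y_i − y_i², with Y = y_i + Σ_{j≠i} y_j.
First-order condition: 194 − 4y_i − Σ_{j≠i} y_j = 0.
In a symmetric equilibrium every mine chooses the same y, so Σ_{j≠i} y_j = 4y. The condition becomes 194 − 8y = 0, giving y = 194/8 = 24.25.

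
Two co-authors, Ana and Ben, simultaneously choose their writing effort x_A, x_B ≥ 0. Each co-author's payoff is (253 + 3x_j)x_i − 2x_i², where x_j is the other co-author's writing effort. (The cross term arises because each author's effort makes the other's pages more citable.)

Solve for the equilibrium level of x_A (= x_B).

Ana's payoff is (253 + 3x_B)x_A − 2x_A².
∂π/∂x_A = 253 + 3x_B − 4x_A = 0, so x_A = 63.25 + 0.75x_B.
By symmetry x_B = x_A; substituting into the reaction function, 0.25x_A = 63.25 and x_A = 253.

253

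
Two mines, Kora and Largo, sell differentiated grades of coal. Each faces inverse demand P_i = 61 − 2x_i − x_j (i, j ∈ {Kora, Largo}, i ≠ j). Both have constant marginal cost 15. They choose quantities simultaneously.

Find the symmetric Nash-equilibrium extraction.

9.2

Mine Kora's profit: π = x_{Kora}(61 − 2x_{Kora} − x_{Largo}) − 15x_{Kora}.
∂π/∂x_{Kora} = 46 − 4x_{Kora} − x_{Largo} = 0 ⇒ x_{Kora} = 11.5 − 0.25x_{Largo}.
The game is symmetric, so in equilibrium x_{Largo} = x_{Kora}: the reaction function gives 1.25x_{Kora} = 11.5, hence x_{Kora} = 9.2.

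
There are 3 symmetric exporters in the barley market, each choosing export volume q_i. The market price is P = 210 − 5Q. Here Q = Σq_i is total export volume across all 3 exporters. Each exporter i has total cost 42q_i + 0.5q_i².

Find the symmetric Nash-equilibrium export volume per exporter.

8

A representative exporter's profit is π_i = q_i(210 − 5Q) − 42q_i − 0.5q_i², with Q = q_i + Σ_{j≠i} q_j.
First-order condition: 168 − 11q_i − 5Σ_{j≠i} q_j = 0.
Imposing symmetry (q_j = q for all j) turns Σ_{j≠i} q_j into 2q, so 168 = 21q and q = 8.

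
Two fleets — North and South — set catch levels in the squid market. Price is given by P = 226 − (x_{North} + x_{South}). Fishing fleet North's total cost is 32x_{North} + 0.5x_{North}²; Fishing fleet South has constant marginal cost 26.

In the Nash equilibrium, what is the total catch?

118.8

Fishing fleet North's profit: π = x_{North}(226 − (x_{North} + x_{South})) − 32x_{North} − 0.5x_{North}².
∂π/∂x_{North} = 194 − 3x_{North} − x_{South} = 0, so x_{North} = 194/3 − (1/3)x_{South}.
For South: ∂π/∂x_{South} = 200 − 2x_{South} − x_{North} = 0 ⇒ x_{South} = 100 − 0.5x_{North}.
Solving the two reaction functions simultaneously: (1 − (−1/3)(−0.5))x_{North} = 194/3 − (1/3)·100, so (5/6)x_{North} = 94/3 and x_{North} = 37.6.
Then x_{South} = 100 − 0.5·37.6 = 81.2.
Total catch: 37.6 + 81.2 = 118.8.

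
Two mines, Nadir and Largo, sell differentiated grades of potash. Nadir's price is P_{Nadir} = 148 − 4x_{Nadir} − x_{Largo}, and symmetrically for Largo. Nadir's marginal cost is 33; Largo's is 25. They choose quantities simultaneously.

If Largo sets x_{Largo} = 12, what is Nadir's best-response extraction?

Mine Nadir's profit: π = x_{Nadir}(148 − 4x_{Nadir} − x_{Largo}) − 33x_{Nadir}.
∂π/∂x_{Nadir} = 115 − 8x_{Nadir} − x_{Largo} = 0 ⇒ x_{Nadir} = 14.375 − 0.125x_{Largo}.
At x_{Largo} = 12: x_{Nadir} = 14.375 − 0.125·12 = 12.875.

12.875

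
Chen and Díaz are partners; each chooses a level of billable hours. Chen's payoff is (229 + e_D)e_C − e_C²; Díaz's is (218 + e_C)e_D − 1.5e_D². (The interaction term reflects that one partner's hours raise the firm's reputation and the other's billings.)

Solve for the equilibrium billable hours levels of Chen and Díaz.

181, 133

Expanding Chen's payoff: 229e_C + e_De_C − e_C².
∂π/∂e_C = 229 + e_D − 2e_C = 0, so e_C = 114.5 + 0.5e_D.
Likewise for Díaz: e_D = 218/3 + (1/3)e_C.
Substituting the second reaction function into the first: e_C = 114.5 + 0.5(218/3 + (1/3)e_C), which gives (5/6)e_C = 905/6 ⇒ e_C = 181.
Then e_D = 218/3 + (1/3)·181 = 133.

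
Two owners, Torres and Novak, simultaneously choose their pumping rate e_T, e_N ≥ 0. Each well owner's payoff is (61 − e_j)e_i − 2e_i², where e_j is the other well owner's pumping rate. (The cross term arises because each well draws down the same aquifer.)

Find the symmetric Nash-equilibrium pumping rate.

12.2

Torres's payoff is (61 − e_N)e_T − 2e_T².
∂π/∂e_T = 61 − e_N − 4e_T = 0, so e_T = 15.25 − 0.25e_N.
By symmetry e_N = e_T; substituting into the reaction function, 1.25e_T = 15.25 and e_T = 12.2.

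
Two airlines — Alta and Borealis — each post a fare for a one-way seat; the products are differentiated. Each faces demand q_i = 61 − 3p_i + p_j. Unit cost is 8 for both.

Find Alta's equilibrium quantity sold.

27

Alta's profit: π = (p_{Alta} − 8)(61 − 3p_{Alta} + p_{Borealis}).
∂π/∂p_{Alta} = 85 − 6p_{Alta} + p_{Borealis} = 0 ⇒ p_{Alta} = 85/6 + (1/6)p_{Borealis}.
Setting p_{Alta} = p_{Borealis} in the reaction function: p_{Alta} = 85/6 + (1/6)p_{Alta}, so p_{Alta} = (85/6) / (5/6) = 17.
q_{Alta} = 61 − 3·17 + 17 = 27.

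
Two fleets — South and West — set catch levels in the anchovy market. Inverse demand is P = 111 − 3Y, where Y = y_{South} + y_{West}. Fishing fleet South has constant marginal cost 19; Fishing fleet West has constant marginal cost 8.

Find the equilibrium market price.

46

Fishing fleet South's profit: π = y_{South}(111 − 3(y_{South} + y_{West})) − 19y_{South}.
∂π/∂y_{South} = 92 − 6y_{South} − 3y_{West} = 0, so y_{South} = 46/3 − 0.5y_{West}.
By the same steps for West: y_{West} = 103/6 − 0.5y_{South}.
Plugging y_{West} into South's best response: y_{South} = 46/3 − 0.5(103/6 − 0.5y_{South}) ⇒ 0.75y_{South} = 6.75, so y_{South} = 9.
Then y_{West} = 103/6 − 0.5·9 = 38/3.
Equilibrium price: P = 111 − 3·(65/3) = 46.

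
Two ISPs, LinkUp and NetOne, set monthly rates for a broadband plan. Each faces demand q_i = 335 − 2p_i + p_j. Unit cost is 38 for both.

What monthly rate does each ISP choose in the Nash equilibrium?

LinkUp's profit: π = (p_{LinkUp} − 38)(335 − 2p_{LinkUp} + p_{NetOne}).
∂π/∂p_{LinkUp} = 411 − 4p_{LinkUp} + p_{NetOne} = 0 ⇒ p_{LinkUp} = 102.75 + 0.25p_{NetOne}.
Setting p_{LinkUp} = p_{NetOne} in the reaction function: p_{LinkUp} = 102.75 + 0.25p_{LinkUp}, so p_{LinkUp} = 102.75 / 0.75 = 137.

137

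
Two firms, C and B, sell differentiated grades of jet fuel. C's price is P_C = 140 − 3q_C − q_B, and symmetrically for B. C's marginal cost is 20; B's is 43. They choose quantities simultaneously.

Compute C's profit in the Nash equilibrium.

950.52

Firm C's profit: π = q_C(140 − 3q_C − q_B) − 20q_C.
∂π/∂q_C = 120 − 6q_C − q_B = 0 ⇒ q_C = 20 − (1/6)q_B.
Similarly q_B = 97/6 − (1/6)q_C.
Solving the two reaction functions simultaneously: (1 − (−1/6)(−1/6))q_C = 20 − (1/6)·(97/6), so (35/36)q_C = 623/36 and q_C = 17.8.
Then q_B = 97/6 − (1/6)·17.8 = 13.2.
P_C = 140 − 3·17.8 − 13.2 = 73.4.
Profit = (73.4 − 20)·17.8 = 950.52.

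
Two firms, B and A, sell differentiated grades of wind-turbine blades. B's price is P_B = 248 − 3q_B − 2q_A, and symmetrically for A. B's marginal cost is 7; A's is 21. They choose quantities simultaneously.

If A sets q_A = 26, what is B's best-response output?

Firm B's profit: π = q_B(248 − 3q_B − 2q_A) − 7q_B.
∂π/∂q_B = 241 − 6q_B − 2q_A = 0 ⇒ q_B = 241/6 − (1/3)q_A.
At q_A = 26: q_B = 241/6 − (1/3)·26 = 31.5.

31.5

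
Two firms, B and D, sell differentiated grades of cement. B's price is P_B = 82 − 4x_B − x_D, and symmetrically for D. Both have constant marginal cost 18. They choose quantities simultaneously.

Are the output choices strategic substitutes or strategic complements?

strategic substitutes

Firm B's profit: π = x_B(82 − 4x_B − x_D) − 18x_B.
∂π/∂x_B = 64 − 8x_B − x_D = 0 ⇒ x_B = 8 − 0.125x_D.
The best-response slope dx_B/dx_D = −0.125 < 0: the reaction function is downward-sloping, so the choices are strategic substitutes.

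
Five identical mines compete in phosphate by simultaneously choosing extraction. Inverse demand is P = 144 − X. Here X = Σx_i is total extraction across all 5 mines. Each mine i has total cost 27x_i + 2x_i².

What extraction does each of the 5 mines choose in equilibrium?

A representative mine's profit is π_i = x_i(144 − X) − 27x_i − 2x_i², with X = x_i + Σ_{j≠i} x_j.
First-order condition: 117 − 6x_i − Σ_{j≠i} x_j = 0.
Imposing symmetry (x_j = x for all j) turns Σ_{j≠i} x_j into 4x, so 117 = 10x and x = 11.7.

11.7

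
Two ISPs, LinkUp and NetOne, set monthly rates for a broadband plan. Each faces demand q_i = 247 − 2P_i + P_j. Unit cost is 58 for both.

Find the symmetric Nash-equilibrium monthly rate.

LinkUp's profit: π = (P_{LinkUp} − 58)(247 − 2P_{LinkUp} + P_{NetOne}).
∂π/∂P_{LinkUp} = 363 − 4P_{LinkUp} + P_{NetOne} = 0 ⇒ P_{LinkUp} = 90.75 + 0.25P_{NetOne}.
By symmetry P_{NetOne} = P_{LinkUp}; substituting into the reaction function, 0.75P_{LinkUp} = 90.75 and P_{LinkUp} = 121.

121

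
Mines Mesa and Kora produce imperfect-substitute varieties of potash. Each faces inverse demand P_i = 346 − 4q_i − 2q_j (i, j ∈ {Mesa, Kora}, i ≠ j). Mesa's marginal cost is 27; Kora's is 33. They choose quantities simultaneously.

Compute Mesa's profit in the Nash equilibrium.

Mine Mesa's profit: π = q_{Mesa}(346 − 4q_{Mesa} − 2q_{Kora}) − 27q_{Mesa}.
∂π/∂q_{Mesa} = 319 − 8q_{Mesa} − 2q_{Kora} = 0 ⇒ q_{Mesa} = 39.875 − 0.25q_{Kora}.
Similarly q_{Kora} = 39.125 − 0.25q_{Mesa}.
Solving the two reaction functions simultaneously: (1 − (−0.25)(−0.25))q_{Mesa} = 39.875 − 0.25·39.125, so 0.9375q_{Mesa} = 963/32 and q_{Mesa} = 32.1.
Then q_{Kora} = 39.125 − 0.25·32.1 = 31.1.
P_{Mesa} = 346 − 4·32.1 − 2·31.1 = 155.4.
Profit = (155.4 − 27)·32.1 = 4121.64.

4121.64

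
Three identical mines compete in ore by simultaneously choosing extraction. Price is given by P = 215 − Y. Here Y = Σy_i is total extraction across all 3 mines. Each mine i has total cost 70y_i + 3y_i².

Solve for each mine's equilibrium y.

A representative mine's profit is π_i = y_i(215 − Y) − 70y_i − 3y_i², with Y = y_i + Σ_{j≠i} y_j.
First-order condition: 145 − 8y_i − Σ_{j≠i} y_j = 0.
With identical mines, set every y_j = y: then 145 − 8y − 2y = 0, i.e. y = 145/10 = 14.5.

14.5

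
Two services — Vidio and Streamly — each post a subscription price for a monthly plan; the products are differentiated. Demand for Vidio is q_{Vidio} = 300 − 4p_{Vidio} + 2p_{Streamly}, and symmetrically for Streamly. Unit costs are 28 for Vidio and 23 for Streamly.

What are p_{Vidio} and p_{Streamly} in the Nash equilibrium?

Vidio's profit: π = (p_{Vidio} − 28)(300 − 4p_{Vidio} + 2p_{Streamly}).
∂π/∂p_{Vidio} = 412 − 8p_{Vidio} + 2p_{Streamly} = 0 ⇒ p_{Vidio} = 51.5 + 0.25p_{Streamly}.
Similarly p_{Streamly} = 49 + 0.25p_{Vidio}.
Plugging p_{Streamly} into Vidio's best response: p_{Vidio} = 51.5 + 0.25(49 + 0.25p_{Vidio}) ⇒ 0.9375p_{Vidio} = 63.75, so p_{Vidio} = 68.
Then p_{Streamly} = 49 + 0.25·68 = 66.

68, 66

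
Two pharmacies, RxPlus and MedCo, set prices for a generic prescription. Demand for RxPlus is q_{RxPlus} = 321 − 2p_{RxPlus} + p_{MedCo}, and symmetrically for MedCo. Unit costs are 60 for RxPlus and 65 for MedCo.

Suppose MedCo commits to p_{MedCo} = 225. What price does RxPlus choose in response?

166.5

RxPlus's profit: π = (p_{RxPlus} − 60)(321 − 2p_{RxPlus} + p_{MedCo}).
∂π/∂p_{RxPlus} = 441 − 4p_{RxPlus} + p_{MedCo} = 0 ⇒ p_{RxPlus} = 110.25 + 0.25p_{MedCo}.
At p_{MedCo} = 225: p_{RxPlus} = 110.25 + 0.25·225 = 166.5.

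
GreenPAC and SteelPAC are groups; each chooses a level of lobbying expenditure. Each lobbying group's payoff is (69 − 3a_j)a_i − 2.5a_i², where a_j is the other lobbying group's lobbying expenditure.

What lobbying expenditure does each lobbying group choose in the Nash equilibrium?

8.625

GreenPAC's payoff is (69 − 3a_S)a_G − 2.5a_G².
∂π/∂a_G = 69 − 3a_S − 5a_G = 0, so a_G = 13.8 − 0.6a_S.
By symmetry a_S = a_G; substituting into the reaction function, 1.6a_G = 13.8 and a_G = 8.625.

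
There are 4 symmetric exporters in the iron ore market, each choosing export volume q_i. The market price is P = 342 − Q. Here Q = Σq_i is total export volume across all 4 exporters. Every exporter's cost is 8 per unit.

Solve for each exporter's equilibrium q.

A representative exporter's profit is π_i = q_i(342 − Q) − 8q_i, with Q = q_i + Σ_{j≠i} q_j.
First-order condition: 334 − 2q_i − Σ_{j≠i} q_j = 0.
Imposing symmetry (q_j = q for all j) turns Σ_{j≠i} q_j into 3q, so 334 = 5q and q = 66.8.

66.8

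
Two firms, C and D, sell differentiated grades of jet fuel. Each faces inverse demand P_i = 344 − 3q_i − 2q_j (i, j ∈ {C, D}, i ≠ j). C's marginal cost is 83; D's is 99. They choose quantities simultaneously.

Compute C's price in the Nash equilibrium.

Firm C's profit: π = q_C(344 − 3q_C − 2q_D) − 83q_C.
∂π/∂q_C = 261 − 6q_C − 2q_D = 0 ⇒ q_C = 43.5 − (1/3)q_D.
Similarly q_D = 245/6 − (1/3)q_C.
Substituting the second reaction function into the first: q_C = 43.5 − (1/3)(245/6 − (1/3)q_C), which gives (8/9)q_C = 269/9 ⇒ q_C = 33.625.
Then q_D = 245/6 − (1/3)·33.625 = 29.625.
P_C = 344 − 3·33.625 − 2·29.625 = 183.875.

183.875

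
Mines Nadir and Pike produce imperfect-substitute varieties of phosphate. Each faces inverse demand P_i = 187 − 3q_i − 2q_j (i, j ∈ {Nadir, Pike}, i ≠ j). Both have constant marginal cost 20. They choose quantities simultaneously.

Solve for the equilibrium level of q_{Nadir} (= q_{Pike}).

20.875

Mine Nadir's profit: π = q_{Nadir}(187 − 3q_{Nadir} − 2q_{Pike}) − 20q_{Nadir}.
∂π/∂q_{Nadir} = 167 − 6q_{Nadir} − 2q_{Pike} = 0 ⇒ q_{Nadir} = 167/6 − (1/3)q_{Pike}.
By symmetry q_{Pike} = q_{Nadir}; substituting into the reaction function, (4/3)q_{Nadir} = 167/6 and q_{Nadir} = 20.875.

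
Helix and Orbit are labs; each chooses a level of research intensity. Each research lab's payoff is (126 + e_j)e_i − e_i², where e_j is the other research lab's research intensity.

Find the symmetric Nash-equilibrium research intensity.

Helix's payoff is (126 + e_O)e_H − e_H².
∂π/∂e_H = 126 + e_O − 2e_H = 0, so e_H = 63 + 0.5e_O.
Setting e_H = e_O in the reaction function: e_H = 63 + 0.5e_H, so e_H = 63 / 0.5 = 126.

126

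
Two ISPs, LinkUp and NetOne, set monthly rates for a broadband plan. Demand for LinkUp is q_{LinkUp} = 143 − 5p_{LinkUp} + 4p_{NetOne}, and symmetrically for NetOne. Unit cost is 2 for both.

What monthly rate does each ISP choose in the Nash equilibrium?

LinkUp's profit: π = (p_{LinkUp} − 2)(143 − 5p_{LinkUp} + 4p_{NetOne}).
∂π/∂p_{LinkUp} = 153 − 10p_{LinkUp} + 4p_{NetOne} = 0 ⇒ p_{LinkUp} = 15.3 + 0.4p_{NetOne}.
By symmetry p_{NetOne} = p_{LinkUp}; substituting into the reaction function, 0.6p_{LinkUp} = 15.3 and p_{LinkUp} = 25.5.

25.5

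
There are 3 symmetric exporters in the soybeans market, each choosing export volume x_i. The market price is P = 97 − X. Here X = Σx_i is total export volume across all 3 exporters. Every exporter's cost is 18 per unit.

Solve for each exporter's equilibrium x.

19.75

A representative exporter's profit is π_i = x_i(97 − X) − 18x_i, with X = x_i + Σ_{j≠i} x_j.
First-order condition: 79 − 2x_i − Σ_{j≠i} x_j = 0.
With identical exporters, set every x_j = x: then 79 − 2x − 2x = 0, i.e. x = 79/4 = 19.75.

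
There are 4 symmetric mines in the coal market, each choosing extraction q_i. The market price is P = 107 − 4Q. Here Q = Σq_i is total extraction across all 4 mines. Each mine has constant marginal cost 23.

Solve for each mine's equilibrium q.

A representative mine's profit is π_i = q_i(107 − 4Q) − 23q_i, with Q = q_i + Σ_{j≠i} q_j.
First-order condition: 84 − 8q_i − 4Σ_{j≠i} q_j = 0.
Imposing symmetry (q_j = q for all j) turns Σ_{j≠i} q_j into 3q, so 84 = 20q and q = 4.2.

4.2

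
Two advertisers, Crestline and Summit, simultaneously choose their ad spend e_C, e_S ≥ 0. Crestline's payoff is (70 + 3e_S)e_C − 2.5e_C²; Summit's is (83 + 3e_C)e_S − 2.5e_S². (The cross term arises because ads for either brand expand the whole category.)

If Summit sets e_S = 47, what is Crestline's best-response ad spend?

Expanding Crestline's payoff: 70e_C + 3e_Se_C − 2.5e_C².
∂π/∂e_C = 70 + 3e_S − 5e_C = 0, so e_C = 14 + 0.6e_S.
At e_S = 47: e_C = 14 + 0.6·47 = 42.2.

42.2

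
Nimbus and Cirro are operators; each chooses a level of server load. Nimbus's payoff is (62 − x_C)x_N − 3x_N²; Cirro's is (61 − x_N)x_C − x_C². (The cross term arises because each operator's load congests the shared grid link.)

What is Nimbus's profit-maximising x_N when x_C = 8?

Expanding Nimbus's payoff: 62x_N − x_Cx_N − 3x_N².
∂π/∂x_N = 62 − x_C − 6x_N = 0, so x_N = 31/3 − (1/6)x_C.
At x_C = 8: x_N = 31/3 − (1/6)·8 = 9.

9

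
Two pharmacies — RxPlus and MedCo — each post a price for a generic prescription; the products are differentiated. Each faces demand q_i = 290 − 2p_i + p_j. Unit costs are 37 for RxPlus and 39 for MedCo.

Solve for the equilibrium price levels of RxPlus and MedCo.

RxPlus's profit: π = (p_{RxPlus} − 37)(290 − 2p_{RxPlus} + p_{MedCo}).
∂π/∂p_{RxPlus} = 364 − 4p_{RxPlus} + p_{MedCo} = 0 ⇒ p_{RxPlus} = 91 + 0.25p_{MedCo}.
Similarly p_{MedCo} = 92 + 0.25p_{RxPlus}.
Plugging p_{MedCo} into RxPlus's best response: p_{RxPlus} = 91 + 0.25(92 + 0.25p_{RxPlus}) ⇒ 0.9375p_{RxPlus} = 114, so p_{RxPlus} = 121.6.
Then p_{MedCo} = 92 + 0.25·121.6 = 122.4.

121.6, 122.4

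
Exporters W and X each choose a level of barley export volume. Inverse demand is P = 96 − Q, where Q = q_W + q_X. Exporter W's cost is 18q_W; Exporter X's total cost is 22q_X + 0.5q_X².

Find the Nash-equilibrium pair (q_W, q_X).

Exporter W's profit: π = q_W(96 − (q_W + q_X)) − 18q_W.
∂π/∂q_W = 78 − 2q_W − q_X = 0, so q_W = 39 − 0.5q_X.
For X: ∂π/∂q_X = 74 − 3q_X − q_W = 0 ⇒ q_X = 74/3 − (1/3)q_W.
Substituting the second reaction function into the first: q_W = 39 − 0.5(74/3 − (1/3)q_W), which gives (5/6)q_W = 80/3 ⇒ q_W = 32.
Then q_X = 74/3 − (1/3)·32 = 14.

32, 14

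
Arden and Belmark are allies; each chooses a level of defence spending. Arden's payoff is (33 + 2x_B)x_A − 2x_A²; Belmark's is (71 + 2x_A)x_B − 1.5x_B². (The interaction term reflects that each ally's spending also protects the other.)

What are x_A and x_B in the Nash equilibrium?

Expanding Arden's payoff: 33x_A + 2x_Bx_A − 2x_A².
∂π/∂x_A = 33 + 2x_B − 4x_A = 0, so x_A = 8.25 + 0.5x_B.
Likewise for Belmark: x_B = 71/3 + (2/3)x_A.
Solving the two reaction functions simultaneously: (1 − (0.5)(2/3))x_A = 8.25 + 0.5·(71/3), so (2/3)x_A = 241/12 and x_A = 30.125.
Then x_B = 71/3 + (2/3)·30.125 = 43.75.

30.125, 43.75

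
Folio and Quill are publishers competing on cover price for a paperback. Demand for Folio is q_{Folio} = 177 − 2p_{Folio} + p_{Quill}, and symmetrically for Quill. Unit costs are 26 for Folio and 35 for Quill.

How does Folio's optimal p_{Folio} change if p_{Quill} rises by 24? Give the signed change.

6

Folio's profit: π = (p_{Folio} − 26)(177 − 2p_{Folio} + p_{Quill}).
∂π/∂p_{Folio} = 229 − 4p_{Folio} + p_{Quill} = 0 ⇒ p_{Folio} = 57.25 + 0.25p_{Quill}.
The reaction-function slope is 0.25, so a 24-unit rise in p_{Quill} moves p_{Folio} by 0.25 × 24 = 6. Folio's best response rises — the actions are strategic complements.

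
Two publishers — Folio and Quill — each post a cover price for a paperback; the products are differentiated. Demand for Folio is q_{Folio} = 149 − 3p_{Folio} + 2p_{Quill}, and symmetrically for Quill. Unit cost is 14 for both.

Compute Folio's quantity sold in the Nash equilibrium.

Folio's profit: π = (p_{Folio} − 14)(149 − 3p_{Folio} + 2p_{Quill}).
∂π/∂p_{Folio} = 191 − 6p_{Folio} + 2p_{Quill} = 0 ⇒ p_{Folio} = 191/6 + (1/3)p_{Quill}.
By symmetry p_{Quill} = p_{Folio}; substituting into the reaction function, (2/3)p_{Folio} = 191/6 and p_{Folio} = 47.75.
q_{Folio} = 149 − 3·47.75 + 2·47.75 = 101.25.

101.25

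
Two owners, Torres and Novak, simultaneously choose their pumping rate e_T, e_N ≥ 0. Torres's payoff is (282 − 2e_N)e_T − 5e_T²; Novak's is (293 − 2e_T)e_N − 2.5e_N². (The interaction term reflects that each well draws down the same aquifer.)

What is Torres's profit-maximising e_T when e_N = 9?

Expanding Torres's payoff: 282e_T − 2e_Ne_T − 5e_T².
∂π/∂e_T = 282 − 2e_N − 10e_T = 0, so e_T = 28.2 − 0.2e_N.
At e_N = 9: e_T = 28.2 − 0.2·9 = 26.4.

26.4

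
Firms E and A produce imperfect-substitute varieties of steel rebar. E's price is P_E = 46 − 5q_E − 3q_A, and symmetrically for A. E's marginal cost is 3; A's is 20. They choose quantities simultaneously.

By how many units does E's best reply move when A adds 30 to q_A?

Firm E's profit: π = q_E(46 − 5q_E − 3q_A) − 3q_E.
∂π/∂q_E = 43 − 10q_E − 3q_A = 0 ⇒ q_E = 4.3 − 0.3q_A.
The reaction-function slope is −0.3, so a 30-unit rise in q_A moves q_E by −0.3 × 30 = −9. E's best response falls — the actions are strategic substitutes.

-9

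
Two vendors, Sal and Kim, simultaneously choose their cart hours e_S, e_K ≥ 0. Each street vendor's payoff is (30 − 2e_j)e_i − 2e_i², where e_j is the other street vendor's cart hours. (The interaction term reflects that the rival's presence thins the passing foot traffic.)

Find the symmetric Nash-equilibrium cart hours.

5

Sal's payoff is (30 − 2e_K)e_S − 2e_S².
∂π/∂e_S = 30 − 2e_K − 4e_S = 0, so e_S = 7.5 − 0.5e_K.
The game is symmetric, so in equilibrium e_K = e_S: the reaction function gives 1.5e_S = 7.5, hence e_S = 5.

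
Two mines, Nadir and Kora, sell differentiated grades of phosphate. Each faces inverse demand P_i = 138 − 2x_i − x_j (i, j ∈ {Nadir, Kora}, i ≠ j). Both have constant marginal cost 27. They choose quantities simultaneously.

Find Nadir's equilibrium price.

Mine Nadir's profit: π = x_{Nadir}(138 − 2x_{Nadir} − x_{Kora}) − 27x_{Nadir}.
∂π/∂x_{Nadir} = 111 − 4x_{Nadir} − x_{Kora} = 0 ⇒ x_{Nadir} = 27.75 − 0.25x_{Kora}.
The game is symmetric, so in equilibrium x_{Kora} = x_{Nadir}: the reaction function gives 1.25x_{Nadir} = 27.75, hence x_{Nadir} = 22.2.
P_{Nadir} = 138 − 2·22.2 − 22.2 = 71.4.

71.4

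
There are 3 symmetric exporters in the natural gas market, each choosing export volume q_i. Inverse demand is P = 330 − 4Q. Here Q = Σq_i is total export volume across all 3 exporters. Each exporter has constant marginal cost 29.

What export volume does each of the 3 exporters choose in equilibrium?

A representative exporter's profit is π_i = q_i(330 − 4Q) − 29q_i, with Q = q_i + Σ_{j≠i} q_j.
First-order condition: 301 − 8q_i − 4Σ_{j≠i} q_j = 0.
With identical exporters, set every q_j = q: then 301 − 8q − 8q = 0, i.e. q = 301/16 = 18.8125.

18.8125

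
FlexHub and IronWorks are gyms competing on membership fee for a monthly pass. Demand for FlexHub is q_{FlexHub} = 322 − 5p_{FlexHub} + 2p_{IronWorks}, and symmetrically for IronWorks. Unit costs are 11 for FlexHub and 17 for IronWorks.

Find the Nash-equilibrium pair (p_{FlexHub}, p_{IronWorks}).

47.75, 50.25

FlexHub's profit: π = (p_{FlexHub} − 11)(322 − 5p_{FlexHub} + 2p_{IronWorks}).
∂π/∂p_{FlexHub} = 377 − 10p_{FlexHub} + 2p_{IronWorks} = 0 ⇒ p_{FlexHub} = 37.7 + 0.2p_{IronWorks}.
Similarly p_{IronWorks} = 40.7 + 0.2p_{FlexHub}.
Plugging p_{IronWorks} into FlexHub's best response: p_{FlexHub} = 37.7 + 0.2(40.7 + 0.2p_{FlexHub}) ⇒ 0.96p_{FlexHub} = 45.84, so p_{FlexHub} = 47.75.
Then p_{IronWorks} = 40.7 + 0.2·47.75 = 50.25.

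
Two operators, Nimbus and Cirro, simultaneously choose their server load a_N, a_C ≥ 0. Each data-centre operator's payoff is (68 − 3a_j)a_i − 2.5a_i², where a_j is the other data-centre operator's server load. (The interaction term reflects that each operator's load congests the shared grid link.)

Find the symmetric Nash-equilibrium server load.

Nimbus's payoff is (68 − 3a_C)a_N − 2.5a_N².
∂π/∂a_N = 68 − 3a_C − 5a_N = 0, so a_N = 13.6 − 0.6a_C.
Setting a_N = a_C in the reaction function: a_N = 13.6 − 0.6a_N, so a_N = 13.6 / 1.6 = 8.5.

8.5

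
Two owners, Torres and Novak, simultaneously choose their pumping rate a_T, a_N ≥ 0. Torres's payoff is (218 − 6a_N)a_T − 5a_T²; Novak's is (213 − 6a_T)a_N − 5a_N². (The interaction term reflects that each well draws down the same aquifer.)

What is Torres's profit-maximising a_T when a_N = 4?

19.4

Expanding Torres's payoff: 218a_T − 6a_Na_T − 5a_T².
∂π/∂a_T = 218 − 6a_N − 10a_T = 0, so a_T = 21.8 − 0.6a_N.
At a_N = 4: a_T = 21.8 − 0.6·4 = 19.4.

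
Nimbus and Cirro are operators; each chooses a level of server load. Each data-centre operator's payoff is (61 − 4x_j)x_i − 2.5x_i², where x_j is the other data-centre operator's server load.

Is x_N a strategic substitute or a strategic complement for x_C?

Nimbus's payoff is (61 − 4x_C)x_N − 2.5x_N².
∂π/∂x_N = 61 − 4x_C − 5x_N = 0, so x_N = 12.2 − 0.8x_C.
The best-response slope dx_N/dx_C = −0.8 < 0: the reaction function is downward-sloping, so the choices are strategic substitutes.

strategic substitutes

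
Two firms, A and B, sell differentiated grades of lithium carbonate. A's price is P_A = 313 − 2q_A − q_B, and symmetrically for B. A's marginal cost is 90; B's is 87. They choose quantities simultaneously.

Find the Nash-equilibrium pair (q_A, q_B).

44.4, 45.4

Firm A's profit: π = q_A(313 − 2q_A − q_B) − 90q_A.
∂π/∂q_A = 223 − 4q_A − q_B = 0 ⇒ q_A = 55.75 − 0.25q_B.
Similarly q_B = 56.5 − 0.25q_A.
Plugging q_B into A's best response: q_A = 55.75 − 0.25(56.5 − 0.25q_A) ⇒ 0.9375q_A = 41.625, so q_A = 44.4.
Then q_B = 56.5 − 0.25·44.4 = 45.4.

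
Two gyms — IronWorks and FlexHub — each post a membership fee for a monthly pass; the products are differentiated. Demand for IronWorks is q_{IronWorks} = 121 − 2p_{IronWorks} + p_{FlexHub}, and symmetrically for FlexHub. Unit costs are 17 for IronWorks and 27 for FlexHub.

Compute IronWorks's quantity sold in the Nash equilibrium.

72

IronWorks's profit: π = (p_{IronWorks} − 17)(121 − 2p_{IronWorks} + p_{FlexHub}).
∂π/∂p_{IronWorks} = 155 − 4p_{IronWorks} + p_{FlexHub} = 0 ⇒ p_{IronWorks} = 38.75 + 0.25p_{FlexHub}.
Similarly p_{FlexHub} = 43.75 + 0.25p_{IronWorks}.
Solving the two reaction functions simultaneously: (1 − (0.25)(0.25))p_{IronWorks} = 38.75 + 0.25·43.75, so 0.9375p_{IronWorks} = 49.6875 and p_{IronWorks} = 53.
Then p_{FlexHub} = 43.75 + 0.25·53 = 57.
q_{IronWorks} = 121 − 2·53 + 57 = 72.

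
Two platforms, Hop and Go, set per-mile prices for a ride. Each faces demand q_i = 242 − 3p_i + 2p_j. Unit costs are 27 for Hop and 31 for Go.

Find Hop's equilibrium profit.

Hop's profit: π = (p_{Hop} − 27)(242 − 3p_{Hop} + 2p_{Go}).
∂π/∂p_{Hop} = 323 − 6p_{Hop} + 2p_{Go} = 0 ⇒ p_{Hop} = 323/6 + (1/3)p_{Go}.
Similarly p_{Go} = 335/6 + (1/3)p_{Hop}.
Plugging p_{Go} into Hop's best response: p_{Hop} = 323/6 + (1/3)(335/6 + (1/3)p_{Hop}) ⇒ (8/9)p_{Hop} = 652/9, so p_{Hop} = 81.5.
Then p_{Go} = 335/6 + (1/3)·81.5 = 83.
q_{Hop} = 242 − 3·81.5 + 2·83 = 163.5.
Profit = (81.5 − 27)·163.5 = 8910.75.

8910.75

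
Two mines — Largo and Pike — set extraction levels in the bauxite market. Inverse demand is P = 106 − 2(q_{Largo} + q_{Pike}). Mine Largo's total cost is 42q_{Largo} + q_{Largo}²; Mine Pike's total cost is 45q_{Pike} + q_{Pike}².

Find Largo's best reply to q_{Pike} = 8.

8

Mine Largo's profit: π = q_{Largo}(106 − 2(q_{Largo} + q_{Pike})) − 42q_{Largo} − q_{Largo}².
∂π/∂q_{Largo} = 64 − 6q_{Largo} − 2q_{Pike} = 0, so q_{Largo} = 32/3 − (1/3)q_{Pike}.
At q_{Pike} = 8: q_{Largo} = 32/3 − (1/3)·8 = 8.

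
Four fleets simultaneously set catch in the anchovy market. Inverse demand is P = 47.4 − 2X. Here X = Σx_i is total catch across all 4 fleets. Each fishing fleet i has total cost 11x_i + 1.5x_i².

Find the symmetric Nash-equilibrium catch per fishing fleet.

A representative fishing fleet's profit is π_i = x_i(47.4 − 2X) − 11x_i − 1.5x_i², with X = x_i + Σ_{j≠i} x_j.
First-order condition: 36.4 − 7x_i − 2Σ_{j≠i} x_j = 0.
Imposing symmetry (x_j = x for all j) turns Σ_{j≠i} x_j into 3x, so 36.4 = 13x and x = 2.8.

2.8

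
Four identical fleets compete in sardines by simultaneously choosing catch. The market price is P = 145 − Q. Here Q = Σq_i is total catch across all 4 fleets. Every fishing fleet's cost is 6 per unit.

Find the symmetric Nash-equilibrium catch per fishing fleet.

A representative fishing fleet's profit is π_i = q_i(145 − Q) − 6q_i, with Q = q_i + Σ_{j≠i} q_j.
First-order condition: 139 − 2q_i − Σ_{j≠i} q_j = 0.
With identical fishing fleets, set every q_j = q: then 139 − 2q − 3q = 0, i.e. q = 139/5 = 27.8.

27.8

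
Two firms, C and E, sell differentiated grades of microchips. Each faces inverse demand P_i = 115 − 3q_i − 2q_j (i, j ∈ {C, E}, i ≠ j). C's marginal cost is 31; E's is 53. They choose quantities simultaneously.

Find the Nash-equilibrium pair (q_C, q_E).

11.875, 6.375

Firm C's profit: π = q_C(115 − 3q_C − 2q_E) − 31q_C.
∂π/∂q_C = 84 − 6q_C − 2q_E = 0 ⇒ q_C = 14 − (1/3)q_E.
Similarly q_E = 31/3 − (1/3)q_C.
Solving the two reaction functions simultaneously: (1 − (−1/3)(−1/3))q_C = 14 − (1/3)·(31/3), so (8/9)q_C = 95/9 and q_C = 11.875.
Then q_E = 31/3 − (1/3)·11.875 = 6.375.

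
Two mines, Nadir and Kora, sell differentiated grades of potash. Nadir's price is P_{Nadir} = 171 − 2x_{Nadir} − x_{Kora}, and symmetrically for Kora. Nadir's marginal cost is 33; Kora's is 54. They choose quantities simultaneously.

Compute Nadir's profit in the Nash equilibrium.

1682

Mine Nadir's profit: π = x_{Nadir}(171 − 2x_{Nadir} − x_{Kora}) − 33x_{Nadir}.
∂π/∂x_{Nadir} = 138 − 4x_{Nadir} − x_{Kora} = 0 ⇒ x_{Nadir} = 34.5 − 0.25x_{Kora}.
Similarly x_{Kora} = 29.25 − 0.25x_{Nadir}.
Solving the two reaction functions simultaneously: (1 − (−0.25)(−0.25))x_{Nadir} = 34.5 − 0.25·29.25, so 0.9375x_{Nadir} = 27.1875 and x_{Nadir} = 29.
Then x_{Kora} = 29.25 − 0.25·29 = 22.
P_{Nadir} = 171 − 2·29 − 22 = 91.
Profit = (91 − 33)·29 = 1682.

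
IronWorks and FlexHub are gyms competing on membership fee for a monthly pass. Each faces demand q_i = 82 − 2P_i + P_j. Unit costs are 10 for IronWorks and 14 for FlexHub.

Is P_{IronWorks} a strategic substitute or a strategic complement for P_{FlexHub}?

strategic complements

IronWorks's profit: π = (P_{IronWorks} − 10)(82 − 2P_{IronWorks} + P_{FlexHub}).
∂π/∂P_{IronWorks} = 102 − 4P_{IronWorks} + P_{FlexHub} = 0 ⇒ P_{IronWorks} = 25.5 + 0.25P_{FlexHub}.
The best-response slope dP_{IronWorks}/dP_{FlexHub} = 0.25 > 0: the reaction function is upward-sloping, so the choices are strategic complements.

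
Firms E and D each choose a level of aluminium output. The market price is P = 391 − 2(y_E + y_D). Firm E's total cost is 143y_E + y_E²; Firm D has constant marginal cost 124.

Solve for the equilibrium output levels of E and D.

Firm E's profit: π = y_E(391 − 2(y_E + y_D)) − 143y_E − y_E².
∂π/∂y_E = 248 − 6y_E − 2y_D = 0, so y_E = 124/3 − (1/3)y_D.
For D: ∂π/∂y_D = 267 − 4y_D − 2y_E = 0 ⇒ y_D = 66.75 − 0.5y_E.
Solving the two reaction functions simultaneously: (1 − (−1/3)(−0.5))y_E = 124/3 − (1/3)·66.75, so (5/6)y_E = 229/12 and y_E = 22.9.
Then y_D = 66.75 − 0.5·22.9 = 55.3.

22.9, 55.3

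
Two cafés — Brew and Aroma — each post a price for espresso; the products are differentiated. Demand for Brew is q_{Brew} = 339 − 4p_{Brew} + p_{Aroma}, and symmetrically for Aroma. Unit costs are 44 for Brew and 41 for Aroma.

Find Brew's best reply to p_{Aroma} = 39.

69.25

Brew's profit: π = (p_{Brew} − 44)(339 − 4p_{Brew} + p_{Aroma}).
∂π/∂p_{Brew} = 515 − 8p_{Brew} + p_{Aroma} = 0 ⇒ p_{Brew} = 64.375 + 0.125p_{Aroma}.
At p_{Aroma} = 39: p_{Brew} = 64.375 + 0.125·39 = 69.25.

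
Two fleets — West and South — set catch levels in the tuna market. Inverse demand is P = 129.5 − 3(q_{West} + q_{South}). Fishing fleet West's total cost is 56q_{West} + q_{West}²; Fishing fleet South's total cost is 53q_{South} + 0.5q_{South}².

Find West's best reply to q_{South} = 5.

Fishing fleet West's profit: π = q_{West}(129.5 − 3(q_{West} + q_{South})) − 56q_{West} − q_{West}².
∂π/∂q_{West} = 73.5 − 8q_{West} − 3q_{South} = 0, so q_{West} = 9.1875 − 0.375q_{South}.
At q_{South} = 5: q_{West} = 9.1875 − 0.375·5 = 7.3125.

7.3125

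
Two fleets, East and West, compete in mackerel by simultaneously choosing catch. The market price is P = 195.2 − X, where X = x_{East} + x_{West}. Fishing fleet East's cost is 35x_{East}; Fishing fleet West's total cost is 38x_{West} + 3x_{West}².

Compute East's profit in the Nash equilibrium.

Fishing fleet East's profit: π = x_{East}(195.2 − (x_{East} + x_{West})) − 35x_{East}.
∂π/∂x_{East} = 160.2 − 2x_{East} − x_{West} = 0, so x_{East} = 80.1 − 0.5x_{West}.
For West: ∂π/∂x_{West} = 157.2 − 8x_{West} − x_{East} = 0 ⇒ x_{West} = 19.65 − 0.125x_{East}.
Solving the two reaction functions simultaneously: (1 − (−0.5)(−0.125))x_{East} = 80.1 − 0.5·19.65, so 0.9375x_{East} = 70.275 and x_{East} = 74.96.
Then x_{West} = 19.65 − 0.125·74.96 = 10.28.
Price P = 195.2 − 85.24 = 109.96.
East's profit: (109.96 − 35)·74.96 = 5619.0016.

5619.0016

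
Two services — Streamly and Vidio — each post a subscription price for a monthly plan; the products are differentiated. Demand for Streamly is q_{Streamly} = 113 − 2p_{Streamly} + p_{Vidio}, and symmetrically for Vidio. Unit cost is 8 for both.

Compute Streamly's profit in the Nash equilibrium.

Streamly's profit: π = (p_{Streamly} − 8)(113 − 2p_{Streamly} + p_{Vidio}).
∂π/∂p_{Streamly} = 129 − 4p_{Streamly} + p_{Vidio} = 0 ⇒ p_{Streamly} = 32.25 + 0.25p_{Vidio}.
The game is symmetric, so in equilibrium p_{Vidio} = p_{Streamly}: the reaction function gives 0.75p_{Streamly} = 32.25, hence p_{Streamly} = 43.
q_{Streamly} = 113 − 2·43 + 43 = 70.
Profit = (43 − 8)·70 = 2450.

2450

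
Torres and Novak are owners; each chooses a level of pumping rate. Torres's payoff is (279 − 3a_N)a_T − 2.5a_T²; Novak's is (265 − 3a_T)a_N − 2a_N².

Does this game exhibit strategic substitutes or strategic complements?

strategic substitutes

Expanding Torres's payoff: 279a_T − 3a_Na_T − 2.5a_T².
∂π/∂a_T = 279 − 3a_N − 5a_T = 0, so a_T = 55.8 − 0.6a_N.
The best-response slope da_T/da_N = −0.6 < 0: the reaction function is downward-sloping, so the choices are strategic substitutes.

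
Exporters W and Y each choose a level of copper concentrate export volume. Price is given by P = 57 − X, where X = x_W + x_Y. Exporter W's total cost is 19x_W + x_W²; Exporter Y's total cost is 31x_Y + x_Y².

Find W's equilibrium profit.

141.12

Exporter W's profit: π = x_W(57 − (x_W + x_Y)) − 19x_W − x_W².
∂π/∂x_W = 38 − 4x_W − x_Y = 0, so x_W = 9.5 − 0.25x_Y.
By the same steps for Y: x_Y = 6.5 − 0.25x_W.
Plugging x_Y into W's best response: x_W = 9.5 − 0.25(6.5 − 0.25x_W) ⇒ 0.9375x_W = 7.875, so x_W = 8.4.
Then x_Y = 6.5 − 0.25·8.4 = 4.4.
Price P = 57 − 12.8 = 44.2.
W's profit: (44.2 − 19)·8.4 − (8.4)² = 141.12.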